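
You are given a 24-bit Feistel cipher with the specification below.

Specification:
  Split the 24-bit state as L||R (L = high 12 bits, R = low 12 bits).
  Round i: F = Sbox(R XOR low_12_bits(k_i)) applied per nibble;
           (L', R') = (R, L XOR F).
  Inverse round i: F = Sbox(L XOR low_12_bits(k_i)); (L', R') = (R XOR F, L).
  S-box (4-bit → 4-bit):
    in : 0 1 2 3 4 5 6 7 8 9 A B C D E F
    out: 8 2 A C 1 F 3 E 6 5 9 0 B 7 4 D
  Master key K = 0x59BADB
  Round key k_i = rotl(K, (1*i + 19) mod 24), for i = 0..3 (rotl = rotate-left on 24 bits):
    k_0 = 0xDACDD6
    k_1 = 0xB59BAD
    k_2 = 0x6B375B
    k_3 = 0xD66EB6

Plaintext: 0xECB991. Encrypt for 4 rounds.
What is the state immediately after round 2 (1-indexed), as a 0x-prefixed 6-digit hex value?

s_0 = plaintext = 0xECB991
s_1 = Round(s_0, k_0) = 0x991FD5
s_2 = Round(s_1, k_1) = 0xFD5877
s_3 = Round(s_2, k_2) = 0x87727E
s_4 = Round(s_3, k_3) = 0x27E3C1

0xFD5877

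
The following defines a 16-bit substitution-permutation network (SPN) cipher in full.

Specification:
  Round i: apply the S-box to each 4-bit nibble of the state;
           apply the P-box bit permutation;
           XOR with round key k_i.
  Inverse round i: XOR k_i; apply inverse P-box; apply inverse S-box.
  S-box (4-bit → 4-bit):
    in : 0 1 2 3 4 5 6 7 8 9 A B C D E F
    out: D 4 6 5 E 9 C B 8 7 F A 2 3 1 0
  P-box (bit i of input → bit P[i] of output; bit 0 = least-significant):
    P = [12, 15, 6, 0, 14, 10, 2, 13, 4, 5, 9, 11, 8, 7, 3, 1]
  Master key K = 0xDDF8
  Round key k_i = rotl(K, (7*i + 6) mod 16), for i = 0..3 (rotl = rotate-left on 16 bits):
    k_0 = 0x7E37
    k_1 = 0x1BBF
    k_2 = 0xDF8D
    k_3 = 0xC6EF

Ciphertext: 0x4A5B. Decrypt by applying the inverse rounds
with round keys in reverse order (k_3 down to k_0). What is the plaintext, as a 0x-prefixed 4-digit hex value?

0xAE13

s_0 = ciphertext = 0x4A5B
s_1 = InvRound(s_0, k_3) = 0xC72C
s_2 = InvRound(s_1, k_2) = 0xCBF5
s_3 = InvRound(s_2, k_1) = 0x6FE9
s_4 = InvRound(s_3, k_0) = 0xAE13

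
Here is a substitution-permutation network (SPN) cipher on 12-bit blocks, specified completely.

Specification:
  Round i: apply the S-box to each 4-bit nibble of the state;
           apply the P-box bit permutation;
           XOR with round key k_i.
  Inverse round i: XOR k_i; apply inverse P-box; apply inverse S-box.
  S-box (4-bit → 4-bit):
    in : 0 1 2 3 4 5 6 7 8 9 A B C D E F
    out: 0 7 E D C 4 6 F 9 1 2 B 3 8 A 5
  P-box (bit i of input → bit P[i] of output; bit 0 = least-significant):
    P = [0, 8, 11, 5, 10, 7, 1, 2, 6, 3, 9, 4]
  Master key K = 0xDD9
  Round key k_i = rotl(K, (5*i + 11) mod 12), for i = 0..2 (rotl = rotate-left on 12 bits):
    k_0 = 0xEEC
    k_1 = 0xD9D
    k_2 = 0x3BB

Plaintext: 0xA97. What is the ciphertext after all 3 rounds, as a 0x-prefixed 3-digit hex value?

0x1CD

s_0 = plaintext = 0xA97
s_1 = Round(s_0, k_0) = 0x3C5
s_2 = Round(s_1, k_1) = 0x34D
s_3 = Round(s_2, k_2) = 0x1CD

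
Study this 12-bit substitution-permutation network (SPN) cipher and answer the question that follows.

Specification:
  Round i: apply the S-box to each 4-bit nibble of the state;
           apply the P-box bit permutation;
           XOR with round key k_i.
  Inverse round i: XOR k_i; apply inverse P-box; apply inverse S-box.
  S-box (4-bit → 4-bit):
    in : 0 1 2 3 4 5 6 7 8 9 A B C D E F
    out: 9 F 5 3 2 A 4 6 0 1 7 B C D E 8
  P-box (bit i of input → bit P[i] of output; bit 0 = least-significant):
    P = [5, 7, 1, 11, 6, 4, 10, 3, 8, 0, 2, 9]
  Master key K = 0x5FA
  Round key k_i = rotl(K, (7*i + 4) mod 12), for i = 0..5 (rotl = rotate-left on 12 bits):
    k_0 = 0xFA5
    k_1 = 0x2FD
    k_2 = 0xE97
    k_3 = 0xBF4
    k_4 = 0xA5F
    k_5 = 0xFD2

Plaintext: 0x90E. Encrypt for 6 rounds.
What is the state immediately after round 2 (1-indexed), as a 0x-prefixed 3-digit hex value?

0xEF9

s_0 = plaintext = 0x90E
s_1 = Round(s_0, k_0) = 0x66F
s_2 = Round(s_1, k_1) = 0xEF9
s_3 = Round(s_2, k_2) = 0xCBA
s_4 = Round(s_3, k_3) = 0x90A
s_5 = Round(s_4, k_4) = 0xBB5
s_6 = Round(s_5, k_5) = 0x40B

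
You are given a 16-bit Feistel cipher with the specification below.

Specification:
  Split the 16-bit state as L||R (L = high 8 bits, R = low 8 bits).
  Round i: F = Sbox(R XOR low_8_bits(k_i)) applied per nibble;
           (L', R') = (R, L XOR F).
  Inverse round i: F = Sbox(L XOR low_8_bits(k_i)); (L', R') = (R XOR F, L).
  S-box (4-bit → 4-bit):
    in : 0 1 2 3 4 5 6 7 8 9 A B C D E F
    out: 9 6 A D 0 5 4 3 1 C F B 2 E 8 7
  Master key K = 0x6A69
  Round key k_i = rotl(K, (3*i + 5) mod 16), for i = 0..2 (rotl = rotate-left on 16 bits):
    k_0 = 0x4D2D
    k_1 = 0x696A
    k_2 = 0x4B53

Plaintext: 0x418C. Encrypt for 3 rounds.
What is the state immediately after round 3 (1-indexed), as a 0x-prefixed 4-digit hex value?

s_0 = plaintext = 0x418C
s_1 = Round(s_0, k_0) = 0x8CB7
s_2 = Round(s_1, k_1) = 0xB762
s_3 = Round(s_2, k_2) = 0x6261

0x6261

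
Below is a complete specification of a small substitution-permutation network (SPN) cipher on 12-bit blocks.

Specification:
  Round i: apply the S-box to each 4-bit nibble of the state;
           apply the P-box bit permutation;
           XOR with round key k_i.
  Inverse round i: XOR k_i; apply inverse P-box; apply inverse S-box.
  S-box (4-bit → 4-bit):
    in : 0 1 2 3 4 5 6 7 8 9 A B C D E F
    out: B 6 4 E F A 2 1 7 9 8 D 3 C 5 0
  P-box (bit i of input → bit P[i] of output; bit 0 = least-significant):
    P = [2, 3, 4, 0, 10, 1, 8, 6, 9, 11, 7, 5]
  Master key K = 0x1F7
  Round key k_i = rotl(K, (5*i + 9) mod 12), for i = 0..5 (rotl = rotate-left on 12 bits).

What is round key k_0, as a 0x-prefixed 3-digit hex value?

K = 0x1F7
k_0 = rotl(K, (5*0+9) mod 12) = rotl(K, 9) = 0xE3E

0xE3E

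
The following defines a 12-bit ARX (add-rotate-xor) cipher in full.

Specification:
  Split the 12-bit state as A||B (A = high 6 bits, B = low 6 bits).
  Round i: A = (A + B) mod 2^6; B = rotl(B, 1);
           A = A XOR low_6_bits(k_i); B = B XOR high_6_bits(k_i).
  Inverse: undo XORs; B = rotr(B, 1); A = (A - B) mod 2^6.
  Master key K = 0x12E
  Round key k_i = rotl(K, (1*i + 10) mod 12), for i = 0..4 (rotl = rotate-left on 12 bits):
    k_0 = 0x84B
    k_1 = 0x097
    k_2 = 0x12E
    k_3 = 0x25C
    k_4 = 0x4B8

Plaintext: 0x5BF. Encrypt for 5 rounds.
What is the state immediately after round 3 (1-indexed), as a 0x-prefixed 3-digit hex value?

s_0 = plaintext = 0x5BF
s_1 = Round(s_0, k_0) = 0x79E
s_2 = Round(s_1, k_1) = 0xAFE
s_3 = Round(s_2, k_2) = 0x1F9
s_4 = Round(s_3, k_3) = 0x73A
s_5 = Round(s_4, k_4) = 0xBA7

0x1F9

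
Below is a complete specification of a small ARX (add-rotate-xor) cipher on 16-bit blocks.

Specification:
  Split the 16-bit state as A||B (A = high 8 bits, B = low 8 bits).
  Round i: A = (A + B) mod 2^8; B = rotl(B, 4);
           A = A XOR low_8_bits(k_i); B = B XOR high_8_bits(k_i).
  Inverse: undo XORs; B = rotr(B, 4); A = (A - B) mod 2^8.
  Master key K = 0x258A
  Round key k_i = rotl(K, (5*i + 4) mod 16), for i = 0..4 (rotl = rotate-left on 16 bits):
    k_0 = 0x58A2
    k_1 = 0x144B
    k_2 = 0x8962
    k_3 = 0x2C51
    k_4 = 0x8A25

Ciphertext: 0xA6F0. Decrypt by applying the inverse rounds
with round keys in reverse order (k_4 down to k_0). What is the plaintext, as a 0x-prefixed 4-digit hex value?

0x5B82

s_0 = ciphertext = 0xA6F0
s_1 = InvRound(s_0, k_4) = 0xDCA7
s_2 = InvRound(s_1, k_3) = 0xD5B8
s_3 = InvRound(s_2, k_2) = 0xA413
s_4 = InvRound(s_3, k_1) = 0x7F70
s_5 = InvRound(s_4, k_0) = 0x5B82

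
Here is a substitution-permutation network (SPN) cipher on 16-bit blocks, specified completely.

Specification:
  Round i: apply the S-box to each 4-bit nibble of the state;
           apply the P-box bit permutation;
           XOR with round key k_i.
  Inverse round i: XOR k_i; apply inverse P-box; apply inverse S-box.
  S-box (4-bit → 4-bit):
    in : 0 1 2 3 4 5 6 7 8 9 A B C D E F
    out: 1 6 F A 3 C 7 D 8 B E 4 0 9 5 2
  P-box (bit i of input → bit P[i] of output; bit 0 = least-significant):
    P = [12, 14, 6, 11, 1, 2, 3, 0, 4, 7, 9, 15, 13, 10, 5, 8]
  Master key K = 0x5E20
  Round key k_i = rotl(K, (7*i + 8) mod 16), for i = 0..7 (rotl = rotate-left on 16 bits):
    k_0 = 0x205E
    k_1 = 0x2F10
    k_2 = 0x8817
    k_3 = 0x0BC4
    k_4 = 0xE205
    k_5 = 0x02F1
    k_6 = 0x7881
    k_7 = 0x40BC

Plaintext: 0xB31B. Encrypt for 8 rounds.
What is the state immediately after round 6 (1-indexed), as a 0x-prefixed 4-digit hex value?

s_0 = plaintext = 0xB31B
s_1 = Round(s_0, k_0) = 0xA0B2
s_2 = Round(s_1, k_1) = 0x7268
s_3 = Round(s_2, k_2) = 0x23A9
s_4 = Round(s_3, k_3) = 0xF669
s_5 = Round(s_4, k_4) = 0xBC9B
s_6 = Round(s_5, k_5) = 0x0296
s_7 = Round(s_6, k_6) = 0x8A56
s_8 = Round(s_7, k_7) = 0x9375

0x0296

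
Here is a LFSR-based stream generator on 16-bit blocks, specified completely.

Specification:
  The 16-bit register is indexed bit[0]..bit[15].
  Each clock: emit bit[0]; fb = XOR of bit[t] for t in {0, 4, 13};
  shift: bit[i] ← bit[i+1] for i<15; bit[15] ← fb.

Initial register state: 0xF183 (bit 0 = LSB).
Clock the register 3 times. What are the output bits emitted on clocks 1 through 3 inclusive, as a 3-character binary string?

reg_0 = 0xF183
clock 1: out=1, reg = 0x78C1
clock 2: out=1, reg = 0x3C60
clock 3: out=0, reg = 0x9E30

110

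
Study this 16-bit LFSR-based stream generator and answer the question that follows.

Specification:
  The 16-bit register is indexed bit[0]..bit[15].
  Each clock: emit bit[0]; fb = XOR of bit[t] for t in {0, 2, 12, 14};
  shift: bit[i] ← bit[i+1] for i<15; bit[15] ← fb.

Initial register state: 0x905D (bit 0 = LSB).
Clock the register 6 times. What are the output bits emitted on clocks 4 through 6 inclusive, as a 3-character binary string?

110

reg_0 = 0x905D
clock 1: out=1, reg = 0xC82E
clock 2: out=0, reg = 0x6417
clock 3: out=1, reg = 0xB20B
clock 4: out=1, reg = 0x5905
clock 5: out=1, reg = 0x2C82
clock 6: out=0, reg = 0x1641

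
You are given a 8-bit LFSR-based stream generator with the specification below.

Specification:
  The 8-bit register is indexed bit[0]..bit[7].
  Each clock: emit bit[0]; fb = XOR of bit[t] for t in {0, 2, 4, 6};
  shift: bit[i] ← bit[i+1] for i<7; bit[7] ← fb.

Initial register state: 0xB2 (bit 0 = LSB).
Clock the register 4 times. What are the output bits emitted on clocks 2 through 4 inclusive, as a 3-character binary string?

100

reg_0 = 0xB2
clock 1: out=0, reg = 0xD9
clock 2: out=1, reg = 0xEC
clock 3: out=0, reg = 0x76
clock 4: out=0, reg = 0xBB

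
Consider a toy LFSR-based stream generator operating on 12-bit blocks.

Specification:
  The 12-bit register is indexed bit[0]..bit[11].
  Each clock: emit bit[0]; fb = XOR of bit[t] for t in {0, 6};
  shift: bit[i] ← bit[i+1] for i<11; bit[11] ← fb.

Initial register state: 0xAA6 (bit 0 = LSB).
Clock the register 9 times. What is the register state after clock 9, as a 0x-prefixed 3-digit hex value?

0xC65

reg_0 = 0xAA6
clock 1: out=0, reg = 0x553
clock 2: out=1, reg = 0x2A9
clock 3: out=1, reg = 0x954
clock 4: out=0, reg = 0xCAA
clock 5: out=0, reg = 0x655
clock 6: out=1, reg = 0x32A
clock 7: out=0, reg = 0x195
clock 8: out=1, reg = 0x8CA
clock 9: out=0, reg = 0xC65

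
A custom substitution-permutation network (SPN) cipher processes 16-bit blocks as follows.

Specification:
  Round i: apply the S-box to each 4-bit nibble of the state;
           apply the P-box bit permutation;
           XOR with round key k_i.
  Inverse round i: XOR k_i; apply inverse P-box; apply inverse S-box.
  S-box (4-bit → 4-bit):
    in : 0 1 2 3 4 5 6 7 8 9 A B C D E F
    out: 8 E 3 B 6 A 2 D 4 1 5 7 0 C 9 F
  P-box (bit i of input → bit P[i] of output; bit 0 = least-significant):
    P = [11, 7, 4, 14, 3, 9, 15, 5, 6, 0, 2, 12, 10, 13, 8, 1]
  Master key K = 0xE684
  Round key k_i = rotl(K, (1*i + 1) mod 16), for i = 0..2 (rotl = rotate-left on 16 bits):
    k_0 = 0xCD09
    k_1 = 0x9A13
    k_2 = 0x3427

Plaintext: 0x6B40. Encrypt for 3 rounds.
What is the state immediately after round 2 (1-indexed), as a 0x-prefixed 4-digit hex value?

s_0 = plaintext = 0x6B40
s_1 = Round(s_0, k_0) = 0x2F4C
s_2 = Round(s_1, k_1) = 0x2C56
s_3 = Round(s_2, k_2) = 0x1287

0x2C56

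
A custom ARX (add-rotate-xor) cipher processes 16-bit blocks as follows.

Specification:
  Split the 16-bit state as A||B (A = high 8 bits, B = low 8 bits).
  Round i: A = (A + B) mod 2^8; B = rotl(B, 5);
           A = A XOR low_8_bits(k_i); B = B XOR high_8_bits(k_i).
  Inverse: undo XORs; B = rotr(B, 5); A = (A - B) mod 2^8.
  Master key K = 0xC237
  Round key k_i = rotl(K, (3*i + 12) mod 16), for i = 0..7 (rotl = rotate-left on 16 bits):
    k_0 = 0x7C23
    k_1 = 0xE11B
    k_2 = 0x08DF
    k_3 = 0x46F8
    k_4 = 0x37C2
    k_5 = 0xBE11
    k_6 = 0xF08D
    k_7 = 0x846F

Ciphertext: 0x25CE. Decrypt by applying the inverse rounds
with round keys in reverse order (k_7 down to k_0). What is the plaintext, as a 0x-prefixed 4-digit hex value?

0xFCDA

s_0 = ciphertext = 0x25CE
s_1 = InvRound(s_0, k_7) = 0xF852
s_2 = InvRound(s_1, k_6) = 0x6015
s_3 = InvRound(s_2, k_5) = 0x145D
s_4 = InvRound(s_3, k_4) = 0x8353
s_5 = InvRound(s_4, k_3) = 0xD3A8
s_6 = InvRound(s_5, k_2) = 0x0705
s_7 = InvRound(s_6, k_1) = 0xF527
s_8 = InvRound(s_7, k_0) = 0xFCDA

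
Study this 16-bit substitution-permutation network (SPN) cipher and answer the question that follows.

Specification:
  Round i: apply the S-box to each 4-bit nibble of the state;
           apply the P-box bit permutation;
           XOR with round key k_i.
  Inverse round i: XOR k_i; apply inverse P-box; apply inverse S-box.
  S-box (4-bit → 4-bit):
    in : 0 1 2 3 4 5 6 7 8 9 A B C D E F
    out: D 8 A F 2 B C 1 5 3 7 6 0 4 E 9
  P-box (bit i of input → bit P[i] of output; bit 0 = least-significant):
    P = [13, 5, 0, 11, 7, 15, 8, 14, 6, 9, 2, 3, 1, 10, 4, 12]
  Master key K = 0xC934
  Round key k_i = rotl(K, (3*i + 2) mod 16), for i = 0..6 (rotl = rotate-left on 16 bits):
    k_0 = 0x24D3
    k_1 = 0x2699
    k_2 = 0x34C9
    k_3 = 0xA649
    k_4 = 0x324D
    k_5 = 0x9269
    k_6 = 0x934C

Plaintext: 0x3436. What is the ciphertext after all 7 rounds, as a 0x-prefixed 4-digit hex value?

s_0 = plaintext = 0x3436
s_1 = Round(s_0, k_0) = 0xFB40
s_2 = Round(s_1, k_1) = 0x9C9E
s_3 = Round(s_2, k_2) = 0xB86A
s_4 = Round(s_3, k_3) = 0xC33C
s_5 = Round(s_4, k_4) = 0xF181
s_6 = Round(s_5, k_5) = 0x8BE3
s_7 = Round(s_6, k_6) = 0x787B

0x787B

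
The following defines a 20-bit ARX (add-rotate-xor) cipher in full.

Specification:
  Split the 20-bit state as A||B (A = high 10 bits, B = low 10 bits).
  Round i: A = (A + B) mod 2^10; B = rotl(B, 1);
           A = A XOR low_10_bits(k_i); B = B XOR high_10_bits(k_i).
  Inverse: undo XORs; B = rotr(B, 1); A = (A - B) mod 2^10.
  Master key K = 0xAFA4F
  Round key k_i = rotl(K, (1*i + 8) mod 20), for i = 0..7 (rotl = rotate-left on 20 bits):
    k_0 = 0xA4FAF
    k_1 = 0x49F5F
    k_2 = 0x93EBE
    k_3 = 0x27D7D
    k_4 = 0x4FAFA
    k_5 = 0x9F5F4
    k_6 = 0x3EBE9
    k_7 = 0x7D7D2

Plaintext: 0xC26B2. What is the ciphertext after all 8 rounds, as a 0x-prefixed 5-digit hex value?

0x38AA9

s_0 = plaintext = 0xC26B2
s_1 = Round(s_0, k_0) = 0x853F6
s_2 = Round(s_1, k_1) = 0x556CA
s_3 = Round(s_2, k_2) = 0xA87DA
s_4 = Round(s_3, k_3) = 0xC1B2A
s_5 = Round(s_4, k_4) = 0x32B6B
s_6 = Round(s_5, k_5) = 0x704AA
s_7 = Round(s_6, k_6) = 0x609AE
s_8 = Round(s_7, k_7) = 0x38AA9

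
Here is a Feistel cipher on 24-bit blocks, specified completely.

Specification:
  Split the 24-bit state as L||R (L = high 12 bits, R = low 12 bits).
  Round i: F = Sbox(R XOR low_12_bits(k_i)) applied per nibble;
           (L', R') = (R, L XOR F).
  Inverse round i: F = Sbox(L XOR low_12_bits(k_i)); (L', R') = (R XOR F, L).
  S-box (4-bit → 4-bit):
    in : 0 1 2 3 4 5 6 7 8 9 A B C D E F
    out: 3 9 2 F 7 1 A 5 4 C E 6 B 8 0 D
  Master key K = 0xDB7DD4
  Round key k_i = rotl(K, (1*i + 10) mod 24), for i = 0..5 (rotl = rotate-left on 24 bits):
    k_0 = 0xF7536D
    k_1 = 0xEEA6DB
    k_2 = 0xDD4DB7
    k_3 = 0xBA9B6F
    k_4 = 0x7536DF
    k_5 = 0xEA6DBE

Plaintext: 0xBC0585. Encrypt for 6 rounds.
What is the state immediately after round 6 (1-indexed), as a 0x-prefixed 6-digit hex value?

0xE41DBF

s_0 = plaintext = 0xBC0585
s_1 = Round(s_0, k_0) = 0x5851C4
s_2 = Round(s_1, k_1) = 0x1C4018
s_3 = Round(s_2, k_2) = 0x018929
s_4 = Round(s_3, k_3) = 0x929262
s_5 = Round(s_4, k_4) = 0x262E41
s_6 = Round(s_5, k_5) = 0xE41DBF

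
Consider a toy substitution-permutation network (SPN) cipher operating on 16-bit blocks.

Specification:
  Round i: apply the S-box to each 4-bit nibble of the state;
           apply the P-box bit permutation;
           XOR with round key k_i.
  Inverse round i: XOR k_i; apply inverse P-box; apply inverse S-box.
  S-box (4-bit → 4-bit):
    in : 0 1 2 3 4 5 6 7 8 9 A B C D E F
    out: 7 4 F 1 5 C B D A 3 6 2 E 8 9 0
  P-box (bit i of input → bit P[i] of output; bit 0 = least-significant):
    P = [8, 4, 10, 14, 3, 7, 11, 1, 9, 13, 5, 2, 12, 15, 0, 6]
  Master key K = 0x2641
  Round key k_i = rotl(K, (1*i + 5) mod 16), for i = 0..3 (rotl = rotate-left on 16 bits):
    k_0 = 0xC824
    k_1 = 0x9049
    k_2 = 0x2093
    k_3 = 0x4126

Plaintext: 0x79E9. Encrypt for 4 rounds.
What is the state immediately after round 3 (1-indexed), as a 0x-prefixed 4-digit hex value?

0x899F

s_0 = plaintext = 0x79E9
s_1 = Round(s_0, k_0) = 0xFB7F
s_2 = Round(s_1, k_1) = 0xB843
s_3 = Round(s_2, k_2) = 0x899F
s_4 = Round(s_3, k_3) = 0xE3EE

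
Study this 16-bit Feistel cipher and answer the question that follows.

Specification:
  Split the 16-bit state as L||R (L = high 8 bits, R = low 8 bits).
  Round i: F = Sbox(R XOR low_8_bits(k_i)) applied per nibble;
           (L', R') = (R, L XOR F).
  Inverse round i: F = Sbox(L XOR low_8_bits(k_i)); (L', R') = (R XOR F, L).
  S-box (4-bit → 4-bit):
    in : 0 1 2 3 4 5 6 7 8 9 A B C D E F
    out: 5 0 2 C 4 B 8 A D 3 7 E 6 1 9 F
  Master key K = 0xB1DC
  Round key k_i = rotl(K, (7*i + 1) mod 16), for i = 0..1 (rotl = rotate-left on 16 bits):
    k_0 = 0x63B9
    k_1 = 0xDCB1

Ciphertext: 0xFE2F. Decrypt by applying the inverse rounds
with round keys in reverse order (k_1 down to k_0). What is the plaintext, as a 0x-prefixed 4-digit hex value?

0xED60

s_0 = ciphertext = 0xFE2F
s_1 = InvRound(s_0, k_1) = 0x60FE
s_2 = InvRound(s_1, k_0) = 0xED60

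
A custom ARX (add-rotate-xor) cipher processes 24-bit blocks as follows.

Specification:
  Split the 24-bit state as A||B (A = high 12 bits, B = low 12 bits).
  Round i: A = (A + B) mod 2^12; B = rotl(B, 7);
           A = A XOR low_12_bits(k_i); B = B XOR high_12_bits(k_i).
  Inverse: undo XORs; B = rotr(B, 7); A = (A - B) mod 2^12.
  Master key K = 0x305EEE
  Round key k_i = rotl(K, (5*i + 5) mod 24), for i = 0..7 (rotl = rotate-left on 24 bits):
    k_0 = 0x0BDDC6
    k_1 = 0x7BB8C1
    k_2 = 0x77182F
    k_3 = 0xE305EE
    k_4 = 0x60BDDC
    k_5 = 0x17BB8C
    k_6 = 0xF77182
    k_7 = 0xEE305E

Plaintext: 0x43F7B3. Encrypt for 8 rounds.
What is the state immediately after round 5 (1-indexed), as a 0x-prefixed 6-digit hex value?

0x11D541

s_0 = plaintext = 0x43F7B3
s_1 = Round(s_0, k_0) = 0x634900
s_2 = Round(s_1, k_1) = 0x7F57F3
s_3 = Round(s_2, k_2) = 0x7C7ECE
s_4 = Round(s_3, k_3) = 0x37B946
s_5 = Round(s_4, k_4) = 0x11D541
s_6 = Round(s_5, k_5) = 0xDD21D1
s_7 = Round(s_6, k_6) = 0xE217F9
s_8 = Round(s_7, k_7) = 0x64425C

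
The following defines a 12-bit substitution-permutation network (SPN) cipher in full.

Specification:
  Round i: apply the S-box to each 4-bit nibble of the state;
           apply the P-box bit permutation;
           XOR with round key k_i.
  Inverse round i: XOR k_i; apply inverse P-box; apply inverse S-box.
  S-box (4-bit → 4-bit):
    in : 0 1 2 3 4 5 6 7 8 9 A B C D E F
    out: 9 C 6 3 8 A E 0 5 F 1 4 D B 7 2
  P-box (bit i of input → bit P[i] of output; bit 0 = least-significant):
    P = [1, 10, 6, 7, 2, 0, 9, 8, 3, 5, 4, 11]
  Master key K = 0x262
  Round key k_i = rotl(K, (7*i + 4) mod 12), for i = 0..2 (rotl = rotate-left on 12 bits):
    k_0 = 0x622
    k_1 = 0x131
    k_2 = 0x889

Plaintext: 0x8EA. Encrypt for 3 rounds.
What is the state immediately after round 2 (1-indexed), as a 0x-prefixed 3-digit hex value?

0xDB6

s_0 = plaintext = 0x8EA
s_1 = Round(s_0, k_0) = 0x43D
s_2 = Round(s_1, k_1) = 0xDB6
s_3 = Round(s_2, k_2) = 0x661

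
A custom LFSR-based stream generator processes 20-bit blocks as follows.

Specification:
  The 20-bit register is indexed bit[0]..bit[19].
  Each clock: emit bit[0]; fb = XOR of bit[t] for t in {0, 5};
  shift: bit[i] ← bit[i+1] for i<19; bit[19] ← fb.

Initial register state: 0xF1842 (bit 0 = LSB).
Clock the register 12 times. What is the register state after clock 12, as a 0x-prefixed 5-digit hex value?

0x080F1

reg_0 = 0xF1842
clock 1: out=0, reg = 0x78C21
clock 2: out=1, reg = 0x3C610
clock 3: out=0, reg = 0x1E308
clock 4: out=0, reg = 0x0F184
clock 5: out=0, reg = 0x078C2
clock 6: out=0, reg = 0x03C61
clock 7: out=1, reg = 0x01E30
clock 8: out=0, reg = 0x80F18
clock 9: out=0, reg = 0x4078C
clock 10: out=0, reg = 0x203C6
clock 11: out=0, reg = 0x101E3
clock 12: out=1, reg = 0x080F1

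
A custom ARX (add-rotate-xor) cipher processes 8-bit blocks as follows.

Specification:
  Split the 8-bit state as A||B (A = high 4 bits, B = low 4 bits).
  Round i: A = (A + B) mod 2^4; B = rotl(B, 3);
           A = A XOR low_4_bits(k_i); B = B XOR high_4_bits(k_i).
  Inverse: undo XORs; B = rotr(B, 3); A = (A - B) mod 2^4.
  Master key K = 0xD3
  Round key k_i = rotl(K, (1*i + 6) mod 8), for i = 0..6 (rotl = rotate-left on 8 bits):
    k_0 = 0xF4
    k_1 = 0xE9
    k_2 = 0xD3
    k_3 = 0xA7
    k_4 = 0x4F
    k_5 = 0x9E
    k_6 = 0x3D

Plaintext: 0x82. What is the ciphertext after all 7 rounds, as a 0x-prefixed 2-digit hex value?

s_0 = plaintext = 0x82
s_1 = Round(s_0, k_0) = 0xEE
s_2 = Round(s_1, k_1) = 0x59
s_3 = Round(s_2, k_2) = 0xD1
s_4 = Round(s_3, k_3) = 0x92
s_5 = Round(s_4, k_4) = 0x45
s_6 = Round(s_5, k_5) = 0x73
s_7 = Round(s_6, k_6) = 0x7A

0x7A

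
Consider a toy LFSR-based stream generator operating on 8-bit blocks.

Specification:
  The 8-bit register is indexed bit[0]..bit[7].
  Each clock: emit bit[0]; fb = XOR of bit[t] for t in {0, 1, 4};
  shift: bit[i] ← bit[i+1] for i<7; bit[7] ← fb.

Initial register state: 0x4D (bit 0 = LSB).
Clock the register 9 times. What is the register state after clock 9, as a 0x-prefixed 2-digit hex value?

0x8F

reg_0 = 0x4D
clock 1: out=1, reg = 0xA6
clock 2: out=0, reg = 0xD3
clock 3: out=1, reg = 0xE9
clock 4: out=1, reg = 0xF4
clock 5: out=0, reg = 0xFA
clock 6: out=0, reg = 0x7D
clock 7: out=1, reg = 0x3E
clock 8: out=0, reg = 0x1F
clock 9: out=1, reg = 0x8F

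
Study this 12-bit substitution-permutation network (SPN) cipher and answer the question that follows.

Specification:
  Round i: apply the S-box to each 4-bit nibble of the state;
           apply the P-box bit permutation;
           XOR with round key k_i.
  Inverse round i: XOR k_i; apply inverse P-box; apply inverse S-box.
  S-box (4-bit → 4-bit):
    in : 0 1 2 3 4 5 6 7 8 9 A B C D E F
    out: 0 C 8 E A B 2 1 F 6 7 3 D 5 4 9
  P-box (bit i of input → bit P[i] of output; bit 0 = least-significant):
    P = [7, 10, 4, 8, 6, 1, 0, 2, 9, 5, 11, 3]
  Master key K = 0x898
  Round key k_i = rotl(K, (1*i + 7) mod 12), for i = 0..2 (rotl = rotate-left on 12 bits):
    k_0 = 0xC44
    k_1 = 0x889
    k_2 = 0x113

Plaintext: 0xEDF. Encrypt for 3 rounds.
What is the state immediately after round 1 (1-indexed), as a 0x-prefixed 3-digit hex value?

s_0 = plaintext = 0xEDF
s_1 = Round(s_0, k_0) = 0x585
s_2 = Round(s_1, k_1) = 0xF66
s_3 = Round(s_2, k_2) = 0x719

0x585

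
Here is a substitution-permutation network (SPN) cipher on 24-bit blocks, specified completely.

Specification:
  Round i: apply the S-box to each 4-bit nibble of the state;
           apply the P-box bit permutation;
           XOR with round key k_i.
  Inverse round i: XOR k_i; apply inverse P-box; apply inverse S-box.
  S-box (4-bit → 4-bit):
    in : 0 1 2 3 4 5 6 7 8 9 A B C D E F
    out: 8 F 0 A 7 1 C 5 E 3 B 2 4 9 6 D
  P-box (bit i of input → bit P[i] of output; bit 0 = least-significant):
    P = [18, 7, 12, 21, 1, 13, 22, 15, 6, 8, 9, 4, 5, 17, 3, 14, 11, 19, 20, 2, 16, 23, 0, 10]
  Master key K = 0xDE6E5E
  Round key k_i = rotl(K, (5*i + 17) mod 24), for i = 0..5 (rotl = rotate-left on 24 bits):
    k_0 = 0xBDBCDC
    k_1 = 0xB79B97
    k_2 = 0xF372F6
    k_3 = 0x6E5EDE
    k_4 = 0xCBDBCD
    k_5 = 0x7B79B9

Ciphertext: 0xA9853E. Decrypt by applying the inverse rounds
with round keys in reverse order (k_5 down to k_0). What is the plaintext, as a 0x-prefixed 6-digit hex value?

s_0 = ciphertext = 0xA9853E
s_1 = InvRound(s_0, k_5) = 0x8F321E
s_2 = InvRound(s_1, k_4) = 0xC50A19
s_3 = InvRound(s_2, k_3) = 0x133558
s_4 = InvRound(s_3, k_2) = 0x30FE73
s_5 = InvRound(s_4, k_1) = 0xA0A9B9
s_6 = InvRound(s_5, k_0) = 0xF85927

0xF85927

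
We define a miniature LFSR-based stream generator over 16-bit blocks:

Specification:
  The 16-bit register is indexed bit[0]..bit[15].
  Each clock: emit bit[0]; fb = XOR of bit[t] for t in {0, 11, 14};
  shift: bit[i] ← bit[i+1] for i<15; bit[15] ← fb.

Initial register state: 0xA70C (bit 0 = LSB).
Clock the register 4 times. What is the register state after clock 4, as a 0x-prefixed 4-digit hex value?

0x2A70

reg_0 = 0xA70C
clock 1: out=0, reg = 0x5386
clock 2: out=0, reg = 0xA9C3
clock 3: out=1, reg = 0x54E1
clock 4: out=1, reg = 0x2A70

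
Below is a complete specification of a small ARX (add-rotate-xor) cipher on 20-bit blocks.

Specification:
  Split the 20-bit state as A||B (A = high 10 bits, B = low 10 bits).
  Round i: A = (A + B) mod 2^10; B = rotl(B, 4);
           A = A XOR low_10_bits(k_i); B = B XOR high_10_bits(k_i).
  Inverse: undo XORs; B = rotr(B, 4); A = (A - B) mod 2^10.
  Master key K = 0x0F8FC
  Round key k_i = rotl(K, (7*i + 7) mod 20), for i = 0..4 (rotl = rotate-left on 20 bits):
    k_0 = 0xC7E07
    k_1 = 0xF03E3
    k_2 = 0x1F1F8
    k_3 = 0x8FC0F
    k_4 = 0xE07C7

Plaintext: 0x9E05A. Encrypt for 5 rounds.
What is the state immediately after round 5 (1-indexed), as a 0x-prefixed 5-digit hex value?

s_0 = plaintext = 0x9E05A
s_1 = Round(s_0, k_0) = 0x356BE
s_2 = Round(s_1, k_1) = 0x1C02A
s_3 = Round(s_2, k_2) = 0x58ADC
s_4 = Round(s_3, k_3) = 0x0C7F4
s_5 = Round(s_4, k_4) = 0xF88CE

0xF88CE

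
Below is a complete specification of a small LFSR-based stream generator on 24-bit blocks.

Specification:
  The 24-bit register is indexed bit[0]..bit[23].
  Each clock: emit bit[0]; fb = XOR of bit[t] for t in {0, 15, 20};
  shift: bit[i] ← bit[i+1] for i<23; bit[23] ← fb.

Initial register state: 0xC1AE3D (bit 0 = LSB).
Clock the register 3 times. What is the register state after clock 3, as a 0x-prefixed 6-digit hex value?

0x5835C7

reg_0 = 0xC1AE3D
clock 1: out=1, reg = 0x60D71E
clock 2: out=0, reg = 0xB06B8F
clock 3: out=1, reg = 0x5835C7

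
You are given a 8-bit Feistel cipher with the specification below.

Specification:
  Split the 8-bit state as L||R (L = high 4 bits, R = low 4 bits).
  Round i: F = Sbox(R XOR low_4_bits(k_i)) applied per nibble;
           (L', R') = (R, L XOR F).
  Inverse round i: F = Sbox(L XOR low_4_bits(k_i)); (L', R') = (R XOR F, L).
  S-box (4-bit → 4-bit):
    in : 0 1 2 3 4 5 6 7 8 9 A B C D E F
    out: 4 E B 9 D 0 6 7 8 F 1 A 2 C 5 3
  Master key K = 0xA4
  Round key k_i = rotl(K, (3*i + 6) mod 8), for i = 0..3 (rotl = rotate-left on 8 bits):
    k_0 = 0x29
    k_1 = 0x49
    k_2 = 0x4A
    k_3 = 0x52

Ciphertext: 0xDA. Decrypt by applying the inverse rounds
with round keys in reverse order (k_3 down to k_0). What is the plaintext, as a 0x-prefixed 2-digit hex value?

s_0 = ciphertext = 0xDA
s_1 = InvRound(s_0, k_3) = 0x9D
s_2 = InvRound(s_1, k_2) = 0x49
s_3 = InvRound(s_2, k_1) = 0x54
s_4 = InvRound(s_3, k_0) = 0x65

0x65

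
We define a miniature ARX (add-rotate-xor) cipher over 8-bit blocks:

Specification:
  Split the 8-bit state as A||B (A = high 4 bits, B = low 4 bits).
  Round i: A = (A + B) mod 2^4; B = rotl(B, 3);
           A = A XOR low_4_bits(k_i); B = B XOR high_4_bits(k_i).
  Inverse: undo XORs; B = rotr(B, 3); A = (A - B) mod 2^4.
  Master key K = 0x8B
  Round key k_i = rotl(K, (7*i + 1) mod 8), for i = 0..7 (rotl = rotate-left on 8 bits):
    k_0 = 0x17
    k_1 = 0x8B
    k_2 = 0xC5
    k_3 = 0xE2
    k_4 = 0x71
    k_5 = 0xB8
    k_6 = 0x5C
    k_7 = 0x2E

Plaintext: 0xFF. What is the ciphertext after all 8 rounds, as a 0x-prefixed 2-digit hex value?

s_0 = plaintext = 0xFF
s_1 = Round(s_0, k_0) = 0x9E
s_2 = Round(s_1, k_1) = 0xCF
s_3 = Round(s_2, k_2) = 0xE3
s_4 = Round(s_3, k_3) = 0x37
s_5 = Round(s_4, k_4) = 0xBC
s_6 = Round(s_5, k_5) = 0xFD
s_7 = Round(s_6, k_6) = 0x0B
s_8 = Round(s_7, k_7) = 0x5F

0x5F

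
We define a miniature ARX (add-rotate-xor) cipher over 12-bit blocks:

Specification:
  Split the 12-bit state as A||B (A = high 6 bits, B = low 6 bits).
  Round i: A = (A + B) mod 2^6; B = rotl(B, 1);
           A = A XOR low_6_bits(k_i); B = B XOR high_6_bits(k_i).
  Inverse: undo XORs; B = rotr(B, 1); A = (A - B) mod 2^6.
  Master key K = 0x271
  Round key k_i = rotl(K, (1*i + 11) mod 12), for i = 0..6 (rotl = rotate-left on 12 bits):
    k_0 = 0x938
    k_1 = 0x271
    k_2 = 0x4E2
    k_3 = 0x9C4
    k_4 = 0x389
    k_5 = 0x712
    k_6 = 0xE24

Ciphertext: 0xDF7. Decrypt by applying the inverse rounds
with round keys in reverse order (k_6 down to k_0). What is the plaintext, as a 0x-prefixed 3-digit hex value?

0x8E3

s_0 = ciphertext = 0xDF7
s_1 = InvRound(s_0, k_6) = 0xB27
s_2 = InvRound(s_1, k_5) = 0x07D
s_3 = InvRound(s_2, k_4) = 0x3F9
s_4 = InvRound(s_3, k_3) = 0xF0F
s_5 = InvRound(s_4, k_2) = 0x40E
s_6 = InvRound(s_5, k_1) = 0xFA3
s_7 = InvRound(s_6, k_0) = 0x8E3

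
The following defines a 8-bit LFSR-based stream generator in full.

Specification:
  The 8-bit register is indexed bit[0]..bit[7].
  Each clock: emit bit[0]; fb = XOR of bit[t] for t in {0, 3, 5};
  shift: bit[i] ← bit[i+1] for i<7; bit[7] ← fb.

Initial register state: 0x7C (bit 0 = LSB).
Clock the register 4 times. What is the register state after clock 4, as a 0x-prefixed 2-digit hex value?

reg_0 = 0x7C
clock 1: out=0, reg = 0x3E
clock 2: out=0, reg = 0x1F
clock 3: out=1, reg = 0x0F
clock 4: out=1, reg = 0x07

0x07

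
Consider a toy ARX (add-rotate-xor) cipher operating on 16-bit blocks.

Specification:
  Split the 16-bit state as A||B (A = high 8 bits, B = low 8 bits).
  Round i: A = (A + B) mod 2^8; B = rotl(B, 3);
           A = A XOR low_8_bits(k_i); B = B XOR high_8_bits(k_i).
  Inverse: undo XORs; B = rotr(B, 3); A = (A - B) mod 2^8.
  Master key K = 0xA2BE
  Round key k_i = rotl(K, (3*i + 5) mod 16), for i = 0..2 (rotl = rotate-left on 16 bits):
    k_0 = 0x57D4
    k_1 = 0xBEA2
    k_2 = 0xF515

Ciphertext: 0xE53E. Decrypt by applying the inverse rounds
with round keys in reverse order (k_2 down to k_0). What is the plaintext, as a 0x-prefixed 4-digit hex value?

s_0 = ciphertext = 0xE53E
s_1 = InvRound(s_0, k_2) = 0x7779
s_2 = InvRound(s_1, k_1) = 0xDDF8
s_3 = InvRound(s_2, k_0) = 0x14F5

0x14F5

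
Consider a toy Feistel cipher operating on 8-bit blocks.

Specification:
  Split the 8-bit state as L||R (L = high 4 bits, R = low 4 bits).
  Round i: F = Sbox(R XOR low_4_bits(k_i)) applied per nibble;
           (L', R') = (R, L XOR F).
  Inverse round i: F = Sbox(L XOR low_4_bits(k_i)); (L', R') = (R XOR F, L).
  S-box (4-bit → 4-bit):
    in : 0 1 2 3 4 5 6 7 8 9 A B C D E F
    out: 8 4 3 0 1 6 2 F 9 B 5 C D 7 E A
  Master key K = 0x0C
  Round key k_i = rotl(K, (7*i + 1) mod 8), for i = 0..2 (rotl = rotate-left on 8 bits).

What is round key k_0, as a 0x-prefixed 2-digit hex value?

K = 0x0C
k_0 = rotl(K, (7*0+1) mod 8) = rotl(K, 1) = 0x18

0x18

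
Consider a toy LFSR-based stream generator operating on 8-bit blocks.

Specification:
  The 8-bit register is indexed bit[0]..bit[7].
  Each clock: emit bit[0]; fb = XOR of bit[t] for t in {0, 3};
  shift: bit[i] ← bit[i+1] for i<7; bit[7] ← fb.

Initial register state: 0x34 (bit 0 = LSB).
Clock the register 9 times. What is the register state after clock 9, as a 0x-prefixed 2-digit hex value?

0x39

reg_0 = 0x34
clock 1: out=0, reg = 0x1A
clock 2: out=0, reg = 0x8D
clock 3: out=1, reg = 0x46
clock 4: out=0, reg = 0x23
clock 5: out=1, reg = 0x91
clock 6: out=1, reg = 0xC8
clock 7: out=0, reg = 0xE4
clock 8: out=0, reg = 0x72
clock 9: out=0, reg = 0x39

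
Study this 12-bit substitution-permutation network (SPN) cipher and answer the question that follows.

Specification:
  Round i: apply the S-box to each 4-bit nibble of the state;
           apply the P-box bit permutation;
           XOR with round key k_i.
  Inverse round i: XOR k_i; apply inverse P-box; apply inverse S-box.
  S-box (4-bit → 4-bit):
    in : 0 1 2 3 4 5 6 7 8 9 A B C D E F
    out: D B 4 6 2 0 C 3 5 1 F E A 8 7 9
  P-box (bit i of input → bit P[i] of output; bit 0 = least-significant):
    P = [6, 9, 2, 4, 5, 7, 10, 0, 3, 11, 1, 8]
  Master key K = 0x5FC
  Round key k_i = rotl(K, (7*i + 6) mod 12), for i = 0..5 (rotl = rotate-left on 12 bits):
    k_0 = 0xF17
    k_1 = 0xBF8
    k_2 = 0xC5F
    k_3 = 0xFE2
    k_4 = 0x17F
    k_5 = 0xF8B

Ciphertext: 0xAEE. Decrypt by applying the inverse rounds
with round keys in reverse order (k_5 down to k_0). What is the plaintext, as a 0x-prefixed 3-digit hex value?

0xA39

s_0 = ciphertext = 0xAEE
s_1 = InvRound(s_0, k_5) = 0xD08
s_2 = InvRound(s_1, k_4) = 0x300
s_3 = InvRound(s_2, k_3) = 0x3E9
s_4 = InvRound(s_3, k_2) = 0xBEB
s_5 = InvRound(s_4, k_1) = 0x2DD
s_6 = InvRound(s_5, k_0) = 0xA39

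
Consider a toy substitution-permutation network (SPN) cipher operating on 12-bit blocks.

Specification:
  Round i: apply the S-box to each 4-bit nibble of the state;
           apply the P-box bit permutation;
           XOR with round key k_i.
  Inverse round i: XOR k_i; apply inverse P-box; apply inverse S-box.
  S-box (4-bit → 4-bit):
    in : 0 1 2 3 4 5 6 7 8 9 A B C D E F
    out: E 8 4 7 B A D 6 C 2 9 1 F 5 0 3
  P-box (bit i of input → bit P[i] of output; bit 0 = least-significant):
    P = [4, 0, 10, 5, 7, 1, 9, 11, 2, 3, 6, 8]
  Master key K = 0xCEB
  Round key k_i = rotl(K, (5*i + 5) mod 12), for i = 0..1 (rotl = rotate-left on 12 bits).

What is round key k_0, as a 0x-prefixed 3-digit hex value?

0xD79

K = 0xCEB
k_0 = rotl(K, (5*0+5) mod 12) = rotl(K, 5) = 0xD79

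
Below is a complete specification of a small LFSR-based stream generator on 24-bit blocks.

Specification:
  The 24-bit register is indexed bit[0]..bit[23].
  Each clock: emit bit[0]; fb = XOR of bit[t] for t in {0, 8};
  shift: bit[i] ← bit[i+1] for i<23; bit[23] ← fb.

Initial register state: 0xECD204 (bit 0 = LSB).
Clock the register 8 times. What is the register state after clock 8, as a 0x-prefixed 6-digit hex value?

reg_0 = 0xECD204
clock 1: out=0, reg = 0x766902
clock 2: out=0, reg = 0xBB3481
clock 3: out=1, reg = 0xDD9A40
clock 4: out=0, reg = 0x6ECD20
clock 5: out=0, reg = 0xB76690
clock 6: out=0, reg = 0x5BB348
clock 7: out=0, reg = 0xADD9A4
clock 8: out=0, reg = 0xD6ECD2

0xD6ECD2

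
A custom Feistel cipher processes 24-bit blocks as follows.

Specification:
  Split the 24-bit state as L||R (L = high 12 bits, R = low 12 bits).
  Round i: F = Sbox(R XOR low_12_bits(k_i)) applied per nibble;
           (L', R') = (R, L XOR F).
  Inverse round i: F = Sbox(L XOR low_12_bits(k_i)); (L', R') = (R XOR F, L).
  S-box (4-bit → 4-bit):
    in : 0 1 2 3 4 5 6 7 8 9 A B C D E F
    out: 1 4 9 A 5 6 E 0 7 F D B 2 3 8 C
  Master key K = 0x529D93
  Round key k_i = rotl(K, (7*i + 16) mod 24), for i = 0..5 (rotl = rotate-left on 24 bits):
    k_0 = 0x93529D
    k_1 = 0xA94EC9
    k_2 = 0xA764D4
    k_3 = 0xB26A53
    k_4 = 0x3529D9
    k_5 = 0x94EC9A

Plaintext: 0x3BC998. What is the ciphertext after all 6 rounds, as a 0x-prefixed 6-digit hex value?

s_0 = plaintext = 0x3BC998
s_1 = Round(s_0, k_0) = 0x9988AA
s_2 = Round(s_1, k_1) = 0x8AA772
s_3 = Round(s_2, k_2) = 0x772274
s_4 = Round(s_3, k_3) = 0x2740E2
s_5 = Round(s_4, k_4) = 0x0E2DDF
s_6 = Round(s_5, k_5) = 0xDDF4B4

0xDDF4B4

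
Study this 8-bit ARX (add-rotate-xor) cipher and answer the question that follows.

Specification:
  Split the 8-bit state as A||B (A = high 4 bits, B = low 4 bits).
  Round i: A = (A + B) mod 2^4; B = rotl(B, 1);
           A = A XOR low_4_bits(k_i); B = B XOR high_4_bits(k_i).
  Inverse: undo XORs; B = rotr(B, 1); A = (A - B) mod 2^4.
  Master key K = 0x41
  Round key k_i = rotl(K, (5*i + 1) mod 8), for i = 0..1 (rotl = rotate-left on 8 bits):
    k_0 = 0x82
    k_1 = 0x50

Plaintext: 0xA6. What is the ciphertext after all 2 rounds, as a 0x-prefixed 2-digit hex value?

s_0 = plaintext = 0xA6
s_1 = Round(s_0, k_0) = 0x24
s_2 = Round(s_1, k_1) = 0x6D

0x6D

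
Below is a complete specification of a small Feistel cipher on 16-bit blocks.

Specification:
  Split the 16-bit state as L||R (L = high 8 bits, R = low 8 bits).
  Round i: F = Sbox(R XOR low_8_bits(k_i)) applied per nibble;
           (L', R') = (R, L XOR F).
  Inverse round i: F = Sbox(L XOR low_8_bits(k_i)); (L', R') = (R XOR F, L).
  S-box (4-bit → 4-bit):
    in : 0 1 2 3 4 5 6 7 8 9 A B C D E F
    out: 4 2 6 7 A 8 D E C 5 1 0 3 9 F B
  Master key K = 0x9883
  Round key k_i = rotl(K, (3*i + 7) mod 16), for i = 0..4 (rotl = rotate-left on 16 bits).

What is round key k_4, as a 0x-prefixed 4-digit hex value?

K = 0x9883
k_0 = rotl(K, (3*0+7) mod 16) = rotl(K, 7) = 0x41CC
k_1 = rotl(K, (3*1+7) mod 16) = rotl(K, 10) = 0x0E62
k_2 = rotl(K, (3*2+7) mod 16) = rotl(K, 13) = 0x7310
k_3 = rotl(K, (3*3+7) mod 16) = rotl(K, 0) = 0x9883
k_4 = rotl(K, (3*4+7) mod 16) = rotl(K, 3) = 0xC41C

0xC41C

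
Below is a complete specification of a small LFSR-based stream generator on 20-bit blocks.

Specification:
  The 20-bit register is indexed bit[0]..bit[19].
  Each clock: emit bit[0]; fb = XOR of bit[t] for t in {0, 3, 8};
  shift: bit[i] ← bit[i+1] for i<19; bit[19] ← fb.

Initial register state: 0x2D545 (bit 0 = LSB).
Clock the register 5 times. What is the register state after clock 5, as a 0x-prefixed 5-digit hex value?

reg_0 = 0x2D545
clock 1: out=1, reg = 0x16AA2
clock 2: out=0, reg = 0x0B551
clock 3: out=1, reg = 0x05AA8
clock 4: out=0, reg = 0x82D54
clock 5: out=0, reg = 0xC16AA

0xC16AA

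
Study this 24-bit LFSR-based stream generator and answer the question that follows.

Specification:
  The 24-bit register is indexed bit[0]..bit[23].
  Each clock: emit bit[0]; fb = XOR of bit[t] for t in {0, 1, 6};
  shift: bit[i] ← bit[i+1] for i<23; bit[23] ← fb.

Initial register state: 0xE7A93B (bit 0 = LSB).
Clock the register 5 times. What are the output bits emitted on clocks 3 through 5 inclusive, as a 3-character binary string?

011

reg_0 = 0xE7A93B
clock 1: out=1, reg = 0x73D49D
clock 2: out=1, reg = 0xB9EA4E
clock 3: out=0, reg = 0x5CF527
clock 4: out=1, reg = 0x2E7A93
clock 5: out=1, reg = 0x173D49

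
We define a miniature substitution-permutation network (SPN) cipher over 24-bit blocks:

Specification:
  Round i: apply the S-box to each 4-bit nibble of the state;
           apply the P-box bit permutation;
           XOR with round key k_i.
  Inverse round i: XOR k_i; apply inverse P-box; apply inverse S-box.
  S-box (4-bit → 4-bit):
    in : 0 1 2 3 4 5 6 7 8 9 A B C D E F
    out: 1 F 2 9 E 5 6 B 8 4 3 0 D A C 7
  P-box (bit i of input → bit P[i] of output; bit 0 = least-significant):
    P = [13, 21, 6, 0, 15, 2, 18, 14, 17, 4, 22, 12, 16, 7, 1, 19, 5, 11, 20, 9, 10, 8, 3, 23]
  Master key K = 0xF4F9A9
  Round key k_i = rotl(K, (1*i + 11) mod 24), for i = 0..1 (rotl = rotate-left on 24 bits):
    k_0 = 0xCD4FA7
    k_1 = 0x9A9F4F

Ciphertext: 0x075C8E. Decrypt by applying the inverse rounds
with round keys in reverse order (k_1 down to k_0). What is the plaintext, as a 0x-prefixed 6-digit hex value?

0x5503BC

s_0 = ciphertext = 0x075C8E
s_1 = InvRound(s_0, k_1) = 0xDE7BCE
s_2 = InvRound(s_1, k_0) = 0x5503BC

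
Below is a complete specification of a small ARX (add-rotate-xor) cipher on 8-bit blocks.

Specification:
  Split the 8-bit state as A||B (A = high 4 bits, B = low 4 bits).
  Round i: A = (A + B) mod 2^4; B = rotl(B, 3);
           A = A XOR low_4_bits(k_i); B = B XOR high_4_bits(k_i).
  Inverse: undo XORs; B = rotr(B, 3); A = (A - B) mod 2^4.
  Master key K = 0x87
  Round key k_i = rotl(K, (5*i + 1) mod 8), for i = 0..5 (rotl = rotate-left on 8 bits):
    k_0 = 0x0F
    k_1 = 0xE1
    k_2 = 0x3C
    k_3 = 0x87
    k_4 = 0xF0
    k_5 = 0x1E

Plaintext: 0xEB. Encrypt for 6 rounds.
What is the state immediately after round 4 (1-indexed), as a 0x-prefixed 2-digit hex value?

0x61

s_0 = plaintext = 0xEB
s_1 = Round(s_0, k_0) = 0x6D
s_2 = Round(s_1, k_1) = 0x20
s_3 = Round(s_2, k_2) = 0xE3
s_4 = Round(s_3, k_3) = 0x61
s_5 = Round(s_4, k_4) = 0x77
s_6 = Round(s_5, k_5) = 0x0A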